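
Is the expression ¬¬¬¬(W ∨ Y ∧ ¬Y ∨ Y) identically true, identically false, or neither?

¬¬¬¬(W ∨ Y ∧ ¬Y ∨ Y)
= ¬¬¬¬(W ∨ Y)   [complement / identity]
= ¬¬(W ∨ Y)   [double negation]
= W ∨ Y   [double negation]
This depends on W, Y, so it is not a constant.

neither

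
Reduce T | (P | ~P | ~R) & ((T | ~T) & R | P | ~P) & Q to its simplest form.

T | Q

T | (P | ~P | ~R) & ((T | ~T) & R | P | ~P) & Q
= T | (P | ~P | ~R & (T | ~T) & R) & Q   (distribution)
= T | (P | ~P | ~R & R) & Q   (complement / identity)
= T | (P | ~P) & Q   (complement / identity)
= T | Q   (complement / identity)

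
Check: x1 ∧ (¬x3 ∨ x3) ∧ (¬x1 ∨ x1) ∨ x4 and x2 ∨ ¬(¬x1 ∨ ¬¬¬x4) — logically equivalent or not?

No

E1: x1 ∧ (¬x3 ∨ x3) ∧ (¬x1 ∨ x1) ∨ x4
    = x1 ∧ (¬x1 ∨ x1) ∨ x4
    = x1 ∨ x4
E2: x2 ∨ ¬(¬x1 ∨ ¬¬¬x4)
    = x2 ∨ ¬(¬x1 ∨ ¬x4)
    = x2 ∨ x1 ∧ x4
These differ: at x1=0, x2=1, x3=0, x4=0, E1 = 0 but E2 = 1.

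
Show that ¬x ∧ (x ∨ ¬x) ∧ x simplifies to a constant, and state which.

False

¬x ∧ (x ∨ ¬x) ∧ x
= ¬x ∧ x   — complement / identity
= False   — complement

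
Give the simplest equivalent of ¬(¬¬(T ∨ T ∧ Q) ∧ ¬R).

¬(¬¬(T ∨ T ∧ Q) ∧ ¬R)
= ¬(¬¬T ∧ ¬R)   (absorption)
= ¬T ∨ R   (De Morgan)

¬T ∨ R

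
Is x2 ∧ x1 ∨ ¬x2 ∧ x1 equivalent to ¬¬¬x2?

E1: x2 ∧ x1 ∨ ¬x2 ∧ x1
    = x1   (distribution)
E2: ¬¬¬x2
    = ¬x2   (double negation)
These differ: at x1=0, x2=0, E1 = 0 but E2 = 1.

No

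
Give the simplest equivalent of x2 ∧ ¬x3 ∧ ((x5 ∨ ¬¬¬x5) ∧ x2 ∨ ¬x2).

x2 ∧ ¬x3 ∧ ((x5 ∨ ¬¬¬x5) ∧ x2 ∨ ¬x2)
= x2 ∧ ¬x3 ∧ ((x5 ∨ ¬x5) ∧ x2 ∨ ¬x2)   [double negation]
= x2 ∧ ¬x3 ∧ (x2 ∨ ¬x2)   [complement / identity]
= x2 ∧ ¬x3   [complement / identity]

x2 ∧ ¬x3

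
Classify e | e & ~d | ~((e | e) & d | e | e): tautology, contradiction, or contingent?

e | e & ~d | ~((e | e) & d | e | e)
= e | e & ~d | ~(e | e)   [absorption]
= e | e & ~d | ~e   [idempotence]
= e | ~e   [absorption]
= 1   [complement]

tautology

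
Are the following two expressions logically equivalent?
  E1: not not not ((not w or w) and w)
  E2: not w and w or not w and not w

Yes

E1: not not not ((not w or w) and w)
    = not ((not w or w) and w)   (double negation)
    = not w   (complement / identity)
E2: not w and w or not w and not w
    = not w   (distribution)
Both reduce to not w, so they are equivalent.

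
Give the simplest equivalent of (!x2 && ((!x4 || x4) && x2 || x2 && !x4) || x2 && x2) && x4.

x2 && x4

(!x2 && ((!x4 || x4) && x2 || x2 && !x4) || x2 && x2) && x4
= (!x2 && (x2 || x2 && !x4) || x2 && x2) && x4   (complement / identity)
= (!x2 && x2 || x2 && x2) && x4   (absorption)
= x2 && x4   (distribution)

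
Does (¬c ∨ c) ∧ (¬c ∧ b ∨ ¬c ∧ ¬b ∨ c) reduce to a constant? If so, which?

(¬c ∨ c) ∧ (¬c ∧ b ∨ ¬c ∧ ¬b ∨ c)
= (¬c ∨ c) ∧ (¬c ∨ c)   (distribution)
= ¬c ∨ c   (idempotence)
= True   (complement)

yes, True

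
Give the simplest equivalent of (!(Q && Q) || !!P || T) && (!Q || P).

(!(Q && Q) || !!P || T) && (!Q || P)
= (!(Q && Q) || P || T) && (!Q || P)   (double negation)
= (!Q || P || T) && (!Q || P)   (idempotence)
= !Q || P   (absorption)

!Q || P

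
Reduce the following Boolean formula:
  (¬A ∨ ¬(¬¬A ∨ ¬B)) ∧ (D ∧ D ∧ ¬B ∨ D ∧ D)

(¬A ∨ ¬(¬¬A ∨ ¬B)) ∧ (D ∧ D ∧ ¬B ∨ D ∧ D)
= (¬A ∨ ¬A ∧ B) ∧ (D ∧ D ∧ ¬B ∨ D ∧ D)
= ¬A ∧ (D ∧ D ∧ ¬B ∨ D ∧ D)
= ¬A ∧ D ∧ D
= ¬A ∧ D

¬A ∧ D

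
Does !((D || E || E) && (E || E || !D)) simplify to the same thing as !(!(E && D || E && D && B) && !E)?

E1: !((D || E || E) && (E || E || !D))
    = !(E || E || D && !D)   — distribution
    = !(E || D && !D)   — idempotence
    = !E   — complement / identity
E2: !(!(E && D || E && D && B) && !E)
    = E && D || E && D && B || E   — De Morgan
    = E && D || E   — absorption
    = E   — absorption
These differ: at B=1, D=0, E=1, E1 = 0 but E2 = 1.

No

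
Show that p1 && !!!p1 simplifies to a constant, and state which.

p1 && !!!p1
= p1 && !p1   — double negation
= false   — complement

false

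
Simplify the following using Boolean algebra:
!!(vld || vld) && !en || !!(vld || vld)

!!(vld || vld) && !en || !!(vld || vld)
= !!(vld || vld)   — absorption
= !!vld   — idempotence
= vld   — double negation

vld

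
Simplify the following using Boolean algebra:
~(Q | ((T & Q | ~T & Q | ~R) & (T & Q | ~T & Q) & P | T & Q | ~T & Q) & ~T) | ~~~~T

~Q | T

~(Q | ((T & Q | ~T & Q | ~R) & (T & Q | ~T & Q) & P | T & Q | ~T & Q) & ~T) | ~~~~T
= ~(Q | ((T & Q | ~T & Q) & P | T & Q | ~T & Q) & ~T) | ~~~~T   (absorption)
= ~(Q | ((T & Q | ~T & Q) & P | T & Q | ~T & Q) & ~T) | ~~T   (double negation)
= ~(Q | (T & Q | ~T & Q) & ~T) | ~~T   (absorption)
= ~(Q | Q & ~T) | ~~T   (distribution)
= ~Q | ~~T   (absorption)
= ~Q | T   (double negation)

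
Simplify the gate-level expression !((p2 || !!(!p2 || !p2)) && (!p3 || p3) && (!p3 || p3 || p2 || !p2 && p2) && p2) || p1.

!p2 || p1

!((p2 || !!(!p2 || !p2)) && (!p3 || p3) && (!p3 || p3 || p2 || !p2 && p2) && p2) || p1
= !((p2 || !!(!p2 || !p2)) && (!p3 || p3) && (!p3 || p3 || p2) && p2) || p1   (complement / identity)
= !((p2 || !!(!p2 || !p2)) && (!p3 || p3) && p2) || p1   (absorption)
= !((p2 || !(p2 && p2)) && (!p3 || p3) && p2) || p1   (De Morgan)
= !((p2 || !p2) && (!p3 || p3) && p2) || p1   (idempotence)
= !((!p3 || p3) && p2) || p1   (complement / identity)
= !p2 || p1   (complement / identity)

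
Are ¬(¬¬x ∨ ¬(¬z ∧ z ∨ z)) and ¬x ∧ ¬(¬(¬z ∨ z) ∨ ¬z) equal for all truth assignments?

E1: ¬(¬¬x ∨ ¬(¬z ∧ z ∨ z))
    = ¬x ∧ (¬z ∧ z ∨ z)   (De Morgan)
    = ¬x ∧ z   (complement / identity)
E2: ¬x ∧ ¬(¬(¬z ∨ z) ∨ ¬z)
    = ¬x ∧ (¬z ∨ z) ∧ z   (De Morgan)
    = ¬x ∧ z   (complement / identity)
Both reduce to ¬x ∧ z, so they are equivalent.

Yes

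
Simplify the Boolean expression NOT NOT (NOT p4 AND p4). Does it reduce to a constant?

NOT NOT (NOT p4 AND p4)
= NOT p4 AND p4   — double negation
= FALSE   — complement

FALSE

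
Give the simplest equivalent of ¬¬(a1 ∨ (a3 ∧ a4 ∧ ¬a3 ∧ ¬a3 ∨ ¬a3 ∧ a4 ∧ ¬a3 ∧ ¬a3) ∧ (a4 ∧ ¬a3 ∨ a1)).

¬¬(a1 ∨ (a3 ∧ a4 ∧ ¬a3 ∧ ¬a3 ∨ ¬a3 ∧ a4 ∧ ¬a3 ∧ ¬a3) ∧ (a4 ∧ ¬a3 ∨ a1))
= ¬¬(a1 ∨ a4 ∧ ¬a3 ∧ ¬a3 ∧ (a4 ∧ ¬a3 ∨ a1))   — distribution
= ¬¬(a1 ∨ a4 ∧ ¬a3 ∧ (a4 ∧ ¬a3 ∨ a1))   — idempotence
= a1 ∨ a4 ∧ ¬a3 ∧ (a4 ∧ ¬a3 ∨ a1)   — double negation
= a1 ∨ a4 ∧ ¬a3   — absorption

a1 ∨ a4 ∧ ¬a3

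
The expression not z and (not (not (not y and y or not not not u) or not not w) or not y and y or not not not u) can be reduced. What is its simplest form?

not z and not u

not z and (not (not (not y and y or not not not u) or not not w) or not y and y or not not not u)
= not z and ((not y and y or not not not u) and not w or not y and y or not not not u)   (De Morgan)
= not z and (not y and y or not not not u)   (absorption)
= not z and (not y and y or not u)   (double negation)
= not z and not u   (complement / identity)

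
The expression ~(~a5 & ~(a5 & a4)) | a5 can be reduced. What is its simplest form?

a5

~(~a5 & ~(a5 & a4)) | a5
= a5 | a5 & a4 | a5
= a5 | a5
= a5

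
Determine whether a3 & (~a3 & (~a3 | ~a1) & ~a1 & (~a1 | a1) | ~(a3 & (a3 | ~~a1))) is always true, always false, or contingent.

always false

a3 & (~a3 & (~a3 | ~a1) & ~a1 & (~a1 | a1) | ~(a3 & (a3 | ~~a1)))
= a3 & (~a3 & (~a3 | ~a1) & ~a1 | ~(a3 & (a3 | ~~a1)))
= a3 & (~a3 & ~a1 | ~(a3 & (a3 | ~~a1)))
= a3 & (~a3 & ~a1 | ~(a3 & (a3 | a1)))
= a3 & (~a3 & ~a1 | ~a3)
= a3 & ~a3
= 0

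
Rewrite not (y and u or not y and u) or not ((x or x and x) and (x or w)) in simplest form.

not (y and u or not y and u) or not ((x or x and x) and (x or w))
= not u or not ((x or x and x) and (x or w))   [distribution]
= not u or not (x or x and x and w)   [distribution]
= not u or not (x or x and w)   [idempotence]
= not u or not x   [absorption]

not u or not x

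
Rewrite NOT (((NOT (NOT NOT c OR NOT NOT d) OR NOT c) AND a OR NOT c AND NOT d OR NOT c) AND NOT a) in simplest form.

NOT (((NOT (NOT NOT c OR NOT NOT d) OR NOT c) AND a OR NOT c AND NOT d OR NOT c) AND NOT a)
= NOT (((NOT c AND NOT d OR NOT c) AND a OR NOT c AND NOT d OR NOT c) AND NOT a)   — De Morgan
= NOT ((NOT c AND NOT d OR NOT c) AND NOT a)   — absorption
= NOT (NOT c AND NOT a)   — absorption
= c OR a   — De Morgan

c OR a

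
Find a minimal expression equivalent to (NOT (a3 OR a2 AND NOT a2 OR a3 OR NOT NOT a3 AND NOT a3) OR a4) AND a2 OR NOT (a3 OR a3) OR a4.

NOT a3 OR a4

(NOT (a3 OR a2 AND NOT a2 OR a3 OR NOT NOT a3 AND NOT a3) OR a4) AND a2 OR NOT (a3 OR a3) OR a4
= (NOT (a3 OR a2 AND NOT a2 OR a3 OR a3 AND NOT a3) OR a4) AND a2 OR NOT (a3 OR a3) OR a4   [double negation]
= (NOT (a3 OR a3 OR a3 AND NOT a3) OR a4) AND a2 OR NOT (a3 OR a3) OR a4   [complement / identity]
= (NOT (a3 OR a3) OR a4) AND a2 OR NOT (a3 OR a3) OR a4   [complement / identity]
= NOT (a3 OR a3) OR a4   [absorption]
= NOT a3 OR a4   [idempotence]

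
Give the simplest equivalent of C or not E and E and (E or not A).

C or not E and E and (E or not A)
= C or not E and E   (absorption)
= C   (complement / identity)

C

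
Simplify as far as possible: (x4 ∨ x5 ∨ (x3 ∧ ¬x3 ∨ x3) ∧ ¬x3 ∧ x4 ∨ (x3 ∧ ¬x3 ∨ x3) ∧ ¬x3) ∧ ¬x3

(x4 ∨ x5 ∨ (x3 ∧ ¬x3 ∨ x3) ∧ ¬x3 ∧ x4 ∨ (x3 ∧ ¬x3 ∨ x3) ∧ ¬x3) ∧ ¬x3
= (x4 ∨ x5 ∨ (x3 ∧ ¬x3 ∨ x3) ∧ ¬x3) ∧ ¬x3   [absorption]
= (x4 ∨ x5 ∨ x3 ∧ ¬x3) ∧ ¬x3   [complement / identity]
= (x4 ∨ x5) ∧ ¬x3   [complement / identity]

(x4 ∨ x5) ∧ ¬x3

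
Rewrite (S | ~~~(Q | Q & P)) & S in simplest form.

(S | ~~~(Q | Q & P)) & S
= (S | ~(Q | Q & P)) & S
= (S | ~Q) & S
= S

S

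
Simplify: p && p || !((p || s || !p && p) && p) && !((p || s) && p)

p && p || !((p || s || !p && p) && p) && !((p || s) && p)
= p && p || !((p || s) && p) && !((p || s) && p)   — complement / identity
= p && p || !((p || s) && p)   — idempotence
= p || !((p || s) && p)   — idempotence
= p || !p   — absorption
= true   — complement

true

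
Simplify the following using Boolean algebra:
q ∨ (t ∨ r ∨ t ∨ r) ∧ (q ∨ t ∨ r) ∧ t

q ∨ (t ∨ r ∨ t ∨ r) ∧ (q ∨ t ∨ r) ∧ t
= q ∨ ((t ∨ r) ∧ q ∨ t ∨ r) ∧ t
= q ∨ (t ∨ r) ∧ t
= q ∨ t

q ∨ t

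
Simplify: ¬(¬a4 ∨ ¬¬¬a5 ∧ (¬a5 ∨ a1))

¬(¬a4 ∨ ¬¬¬a5 ∧ (¬a5 ∨ a1))
= ¬(¬a4 ∨ ¬a5 ∧ (¬a5 ∨ a1))   — double negation
= ¬(¬a4 ∨ ¬a5)   — absorption
= a4 ∧ a5   — De Morgan

a4 ∧ a5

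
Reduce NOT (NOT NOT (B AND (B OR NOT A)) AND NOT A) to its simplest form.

NOT B OR A

NOT (NOT NOT (B AND (B OR NOT A)) AND NOT A)
= NOT (NOT NOT B AND NOT A)   (absorption)
= NOT B OR A   (De Morgan)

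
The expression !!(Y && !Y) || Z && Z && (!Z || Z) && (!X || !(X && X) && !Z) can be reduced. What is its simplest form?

Z && !X

!!(Y && !Y) || Z && Z && (!Z || Z) && (!X || !(X && X) && !Z)
= Y && !Y || Z && Z && (!Z || Z) && (!X || !(X && X) && !Z)   [double negation]
= Y && !Y || Z && Z && (!X || !(X && X) && !Z)   [complement / identity]
= Y && !Y || Z && Z && (!X || !X && !Z)   [idempotence]
= Y && !Y || Z && (!X || !X && !Z)   [idempotence]
= Y && !Y || Z && !X   [absorption]
= Z && !X   [complement / identity]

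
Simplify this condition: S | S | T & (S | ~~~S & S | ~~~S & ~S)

S | T

S | S | T & (S | ~~~S & S | ~~~S & ~S)
= S | S | T & (S | ~~~S)   [distribution]
= S | S | T & (S | ~S)   [double negation]
= S | T & (S | ~S)   [idempotence]
= S | T   [complement / identity]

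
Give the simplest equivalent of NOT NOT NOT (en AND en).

NOT NOT NOT (en AND en)
= NOT (en AND en)   — double negation
= NOT en   — idempotence

NOT en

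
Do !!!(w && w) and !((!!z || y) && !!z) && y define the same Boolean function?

E1: !!!(w && w)
    = !!!w   (idempotence)
    = !w   (double negation)
E2: !((!!z || y) && !!z) && y
    = !!!z && y   (absorption)
    = !z && y   (double negation)
These differ: at w=0, y=0, z=0, E1 = 1 but E2 = 0.

No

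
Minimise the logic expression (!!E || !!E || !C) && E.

E

(!!E || !!E || !C) && E
= (!!E || !C) && E   — idempotence
= (E || !C) && E   — double negation
= E   — absorption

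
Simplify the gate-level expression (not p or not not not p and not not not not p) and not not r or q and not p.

(not p or not not not p and not not not not p) and not not r or q and not p
= (not p or not not not p and not not p) and not not r or q and not p   (double negation)
= (not p or not not not p and not not p) and r or q and not p   (double negation)
= (not p or not not not p and p) and r or q and not p   (double negation)
= (not p or not p and p) and r or q and not p   (double negation)
= not p and r or q and not p   (complement / identity)
= (r or q) and not p   (distribution)

(r or q) and not p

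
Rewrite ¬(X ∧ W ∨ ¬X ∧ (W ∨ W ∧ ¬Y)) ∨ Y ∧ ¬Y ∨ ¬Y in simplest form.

¬(X ∧ W ∨ ¬X ∧ (W ∨ W ∧ ¬Y)) ∨ Y ∧ ¬Y ∨ ¬Y
= ¬(X ∧ W ∨ ¬X ∧ W) ∨ Y ∧ ¬Y ∨ ¬Y   (absorption)
= ¬(X ∧ W ∨ ¬X ∧ W) ∨ ¬Y   (complement / identity)
= ¬W ∨ ¬Y   (distribution)

¬W ∨ ¬Y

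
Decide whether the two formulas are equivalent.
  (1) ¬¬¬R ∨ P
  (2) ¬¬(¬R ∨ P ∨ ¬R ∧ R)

E1: ¬¬¬R ∨ P
    = ¬R ∨ P   — double negation
E2: ¬¬(¬R ∨ P ∨ ¬R ∧ R)
    = ¬¬(¬R ∨ P)   — complement / identity
    = ¬R ∨ P   — double negation
Both reduce to ¬R ∨ P, so they are equivalent.

Yes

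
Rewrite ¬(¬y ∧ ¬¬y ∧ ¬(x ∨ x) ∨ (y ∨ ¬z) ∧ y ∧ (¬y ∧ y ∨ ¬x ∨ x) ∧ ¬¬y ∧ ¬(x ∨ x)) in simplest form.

¬(¬y ∧ ¬¬y ∧ ¬(x ∨ x) ∨ (y ∨ ¬z) ∧ y ∧ (¬y ∧ y ∨ ¬x ∨ x) ∧ ¬¬y ∧ ¬(x ∨ x))
= ¬(¬y ∧ ¬¬y ∧ ¬(x ∨ x) ∨ (y ∨ ¬z) ∧ y ∧ (¬x ∨ x) ∧ ¬¬y ∧ ¬(x ∨ x))
= ¬(¬y ∧ ¬¬y ∧ ¬(x ∨ x) ∨ (y ∨ ¬z) ∧ y ∧ ¬¬y ∧ ¬(x ∨ x))
= ¬(¬y ∧ ¬¬y ∧ ¬(x ∨ x) ∨ y ∧ ¬¬y ∧ ¬(x ∨ x))
= ¬(¬¬y ∧ ¬(x ∨ x))
= ¬(¬¬y ∧ ¬x)
= ¬y ∨ x

¬y ∨ x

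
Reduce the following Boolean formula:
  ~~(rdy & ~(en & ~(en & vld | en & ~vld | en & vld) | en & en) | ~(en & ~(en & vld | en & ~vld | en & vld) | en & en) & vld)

(rdy | vld) & ~en

~~(rdy & ~(en & ~(en & vld | en & ~vld | en & vld) | en & en) | ~(en & ~(en & vld | en & ~vld | en & vld) | en & en) & vld)
= ~~((rdy | vld) & ~(en & ~(en & vld | en & ~vld | en & vld) | en & en))
= (rdy | vld) & ~(en & ~(en & vld | en & ~vld | en & vld) | en & en)
= (rdy | vld) & ~(en & ~(en & vld | en) | en & en)
= (rdy | vld) & ~(en & ~en | en & en)
= (rdy | vld) & ~en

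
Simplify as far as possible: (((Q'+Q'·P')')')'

Q

(((Q'+Q'·P')')')'
= (Q'+Q'·P')'   — double negation
= (Q')'   — absorption
= Q   — double negation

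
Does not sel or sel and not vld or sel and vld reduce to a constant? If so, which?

not sel or sel and not vld or sel and vld
= not sel or sel   (distribution)
= True   (complement)

yes, True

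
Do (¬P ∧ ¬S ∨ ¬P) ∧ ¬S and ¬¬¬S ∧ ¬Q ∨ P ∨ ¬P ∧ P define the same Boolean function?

E1: (¬P ∧ ¬S ∨ ¬P) ∧ ¬S
    = ¬P ∧ ¬S   (absorption)
E2: ¬¬¬S ∧ ¬Q ∨ P ∨ ¬P ∧ P
    = ¬¬¬S ∧ ¬Q ∨ P   (complement / identity)
    = ¬S ∧ ¬Q ∨ P   (double negation)
These differ: at P=1, Q=0, S=0, E1 = 0 but E2 = 1.

No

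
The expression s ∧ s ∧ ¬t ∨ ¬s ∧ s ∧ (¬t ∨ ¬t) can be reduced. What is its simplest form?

s ∧ ¬t

s ∧ s ∧ ¬t ∨ ¬s ∧ s ∧ (¬t ∨ ¬t)
= s ∧ s ∧ ¬t ∨ ¬s ∧ s ∧ ¬t   — idempotence
= s ∧ ¬t   — distribution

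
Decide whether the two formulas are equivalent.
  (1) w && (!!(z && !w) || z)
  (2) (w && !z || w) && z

E1: w && (!!(z && !w) || z)
    = w && (z && !w || z)   [double negation]
    = w && z   [absorption]
E2: (w && !z || w) && z
    = w && z   [absorption]
Both reduce to w && z, so they are equivalent.

Yes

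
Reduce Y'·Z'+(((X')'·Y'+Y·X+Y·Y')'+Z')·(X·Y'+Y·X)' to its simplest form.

Y'·Z'+X'

Y'·Z'+(((X')'·Y'+Y·X+Y·Y')'+Z')·(X·Y'+Y·X)'
= Y'·Z'+(((X')'·Y'+Y·X)'+Z')·(X·Y'+Y·X)'
= Y'·Z'+((X·Y'+Y·X)'+Z')·(X·Y'+Y·X)'
= Y'·Z'+(X·Y'+Y·X)'
= Y'·Z'+X'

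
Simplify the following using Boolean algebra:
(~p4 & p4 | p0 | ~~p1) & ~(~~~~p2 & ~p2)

p0 | p1

(~p4 & p4 | p0 | ~~p1) & ~(~~~~p2 & ~p2)
= (~p4 & p4 | p0 | p1) & ~(~~~~p2 & ~p2)   — double negation
= (p0 | p1) & ~(~~~~p2 & ~p2)   — complement / identity
= (p0 | p1) & ~(~~p2 & ~p2)   — double negation
= (p0 | p1) & (~p2 | p2)   — De Morgan
= p0 | p1   — complement / identity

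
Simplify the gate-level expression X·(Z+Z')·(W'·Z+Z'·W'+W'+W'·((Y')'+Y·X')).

X·W'

X·(Z+Z')·(W'·Z+Z'·W'+W'+W'·((Y')'+Y·X'))
= X·(Z+Z')·(W'+W'+W'·((Y')'+Y·X'))   — distribution
= X·(Z+Z')·(W'+W'+W'·(Y+Y·X'))   — double negation
= X·(Z+Z')·(W'+W'+W'·Y)   — absorption
= X·(Z+Z')·(W'+W'·Y)   — idempotence
= X·(Z+Z')·W'   — absorption
= X·W'   — complement / identity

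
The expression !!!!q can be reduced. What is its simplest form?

!!!!q
= !!q   — double negation
= q   — double negation

q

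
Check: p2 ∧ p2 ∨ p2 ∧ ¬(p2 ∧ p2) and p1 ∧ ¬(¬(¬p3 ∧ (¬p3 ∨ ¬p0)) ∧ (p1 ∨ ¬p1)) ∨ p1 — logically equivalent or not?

E1: p2 ∧ p2 ∨ p2 ∧ ¬(p2 ∧ p2)
    = p2 ∧ p2 ∨ p2 ∧ ¬p2   (idempotence)
    = p2   (distribution)
E2: p1 ∧ ¬(¬(¬p3 ∧ (¬p3 ∨ ¬p0)) ∧ (p1 ∨ ¬p1)) ∨ p1
    = p1 ∧ ¬¬(¬p3 ∧ (¬p3 ∨ ¬p0)) ∨ p1   (complement / identity)
    = p1 ∧ ¬¬¬p3 ∨ p1   (absorption)
    = p1 ∧ ¬p3 ∨ p1   (double negation)
    = p1   (absorption)
These differ: at p0=0, p1=0, p2=1, p3=0, E1 = 1 but E2 = 0.

No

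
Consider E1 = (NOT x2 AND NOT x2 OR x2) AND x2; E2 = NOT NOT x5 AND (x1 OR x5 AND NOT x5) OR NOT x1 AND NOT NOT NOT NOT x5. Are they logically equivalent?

No

E1: (NOT x2 AND NOT x2 OR x2) AND x2
    = (NOT x2 OR x2) AND x2   [idempotence]
    = x2   [complement / identity]
E2: NOT NOT x5 AND (x1 OR x5 AND NOT x5) OR NOT x1 AND NOT NOT NOT NOT x5
    = NOT NOT x5 AND x1 OR NOT x1 AND NOT NOT NOT NOT x5   [complement / identity]
    = NOT NOT x5 AND x1 OR NOT x1 AND NOT NOT x5   [double negation]
    = NOT NOT x5   [distribution]
    = x5   [double negation]
These differ: at x1=1, x2=1, x5=0, E1 = 1 but E2 = 0.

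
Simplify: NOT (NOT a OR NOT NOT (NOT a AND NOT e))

a

NOT (NOT a OR NOT NOT (NOT a AND NOT e))
= NOT (NOT a OR NOT a AND NOT e)   [double negation]
= NOT NOT a   [absorption]
= a   [double negation]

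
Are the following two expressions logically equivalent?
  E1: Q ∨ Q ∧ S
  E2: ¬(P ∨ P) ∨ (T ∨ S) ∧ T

No

E1: Q ∨ Q ∧ S
    = Q
E2: ¬(P ∨ P) ∨ (T ∨ S) ∧ T
    = ¬(P ∨ P) ∨ T
    = ¬P ∨ T
These differ: at P=0, Q=0, S=0, T=0, E1 = 0 but E2 = 1.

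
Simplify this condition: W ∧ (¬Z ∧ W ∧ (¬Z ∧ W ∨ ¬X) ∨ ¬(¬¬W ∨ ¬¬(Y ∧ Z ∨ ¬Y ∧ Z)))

W ∧ ¬Z

W ∧ (¬Z ∧ W ∧ (¬Z ∧ W ∨ ¬X) ∨ ¬(¬¬W ∨ ¬¬(Y ∧ Z ∨ ¬Y ∧ Z)))
= W ∧ (¬Z ∧ W ∧ (¬Z ∧ W ∨ ¬X) ∨ ¬(¬¬W ∨ ¬¬Z))   (distribution)
= W ∧ (¬Z ∧ W ∧ (¬Z ∧ W ∨ ¬X) ∨ ¬W ∧ ¬Z)   (De Morgan)
= W ∧ (¬Z ∧ W ∨ ¬W ∧ ¬Z)   (absorption)
= W ∧ ¬Z   (distribution)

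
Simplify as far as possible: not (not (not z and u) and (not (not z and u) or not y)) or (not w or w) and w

not z and u or w

not (not (not z and u) and (not (not z and u) or not y)) or (not w or w) and w
= not (not (not z and u) and (not (not z and u) or not y)) or w   — complement / identity
= not not (not z and u) or w   — absorption
= not z and u or w   — double negation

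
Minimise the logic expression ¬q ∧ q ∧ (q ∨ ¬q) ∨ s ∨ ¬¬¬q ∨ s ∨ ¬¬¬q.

s ∨ ¬q

¬q ∧ q ∧ (q ∨ ¬q) ∨ s ∨ ¬¬¬q ∨ s ∨ ¬¬¬q
= ¬q ∧ q ∨ s ∨ ¬¬¬q ∨ s ∨ ¬¬¬q
= s ∨ ¬¬¬q ∨ s ∨ ¬¬¬q
= s ∨ ¬¬¬q
= s ∨ ¬q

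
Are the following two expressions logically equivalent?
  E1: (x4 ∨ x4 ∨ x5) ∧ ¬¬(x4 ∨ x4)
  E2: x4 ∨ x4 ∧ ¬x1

Yes

E1: (x4 ∨ x4 ∨ x5) ∧ ¬¬(x4 ∨ x4)
    = (x4 ∨ x4 ∨ x5) ∧ (x4 ∨ x4)
    = x4 ∨ x4
    = x4
E2: x4 ∨ x4 ∧ ¬x1
    = x4
Both reduce to x4, so they are equivalent.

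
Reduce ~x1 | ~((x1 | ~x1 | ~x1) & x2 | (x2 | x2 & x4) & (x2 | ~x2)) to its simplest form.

~x1 | ~x2

~x1 | ~((x1 | ~x1 | ~x1) & x2 | (x2 | x2 & x4) & (x2 | ~x2))
= ~x1 | ~((x1 | ~x1) & x2 | (x2 | x2 & x4) & (x2 | ~x2))
= ~x1 | ~((x1 | ~x1) & x2 | x2 & (x2 | ~x2))
= ~x1 | ~((x1 | ~x1) & x2 | x2)
= ~x1 | ~(x2 | x2)
= ~x1 | ~x2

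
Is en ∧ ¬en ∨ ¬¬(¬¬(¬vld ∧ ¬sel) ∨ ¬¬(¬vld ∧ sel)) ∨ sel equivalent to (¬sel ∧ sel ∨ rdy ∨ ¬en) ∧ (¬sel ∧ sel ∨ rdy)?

E1: en ∧ ¬en ∨ ¬¬(¬¬(¬vld ∧ ¬sel) ∨ ¬¬(¬vld ∧ sel)) ∨ sel
    = ¬¬(¬¬(¬vld ∧ ¬sel) ∨ ¬¬(¬vld ∧ sel)) ∨ sel   (complement / identity)
    = ¬(¬(¬vld ∧ ¬sel) ∧ ¬(¬vld ∧ sel)) ∨ sel   (De Morgan)
    = ¬vld ∧ ¬sel ∨ ¬vld ∧ sel ∨ sel   (De Morgan)
    = ¬vld ∨ sel   (distribution)
E2: (¬sel ∧ sel ∨ rdy ∨ ¬en) ∧ (¬sel ∧ sel ∨ rdy)
    = ¬sel ∧ sel ∨ rdy   (absorption)
    = rdy   (complement / identity)
These differ: at en=1, rdy=0, sel=1, vld=1, E1 = 1 but E2 = 0.

No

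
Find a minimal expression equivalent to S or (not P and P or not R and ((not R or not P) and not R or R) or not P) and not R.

S or (not P and P or not R and ((not R or not P) and not R or R) or not P) and not R
= S or (not R and ((not R or not P) and not R or R) or not P) and not R   — complement / identity
= S or (not R and (not R or R) or not P) and not R   — absorption
= S or (not R or not P) and not R   — complement / identity
= S or not R   — absorption

S or not R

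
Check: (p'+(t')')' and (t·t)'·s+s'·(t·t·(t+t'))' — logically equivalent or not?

No

E1: (p'+(t')')'
    = p·t'   [De Morgan]
E2: (t·t)'·s+s'·(t·t·(t+t'))'
    = (t·t)'·s+s'·(t·t)'   [complement / identity]
    = (t·t)'   [distribution]
    = t'   [idempotence]
These differ: at p=0, s=1, t=0, E1 = 0 but E2 = 1.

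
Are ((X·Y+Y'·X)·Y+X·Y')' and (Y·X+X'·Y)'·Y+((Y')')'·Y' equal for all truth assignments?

No

E1: ((X·Y+Y'·X)·Y+X·Y')'
    = (X·Y+X·Y')'   (distribution)
    = X'   (distribution)
E2: (Y·X+X'·Y)'·Y+((Y')')'·Y'
    = Y'·Y+((Y')')'·Y'   (distribution)
    = Y'·Y+Y'·Y'   (double negation)
    = Y'   (distribution)
These differ: at X=1, Y=0, E1 = 0 but E2 = 1.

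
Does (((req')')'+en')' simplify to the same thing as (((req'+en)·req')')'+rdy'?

E1: (((req')')'+en')'
    = (req'+en')'   (double negation)
    = req·en   (De Morgan)
E2: (((req'+en)·req')')'+rdy'
    = (req'+en)·req'+rdy'   (double negation)
    = req'+rdy'   (absorption)
These differ: at en=0, rdy=0, req=0, E1 = 0 but E2 = 1.

No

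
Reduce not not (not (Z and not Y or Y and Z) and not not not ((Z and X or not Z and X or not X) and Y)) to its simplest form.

not Z and not Y

not not (not (Z and not Y or Y and Z) and not not not ((Z and X or not Z and X or not X) and Y))
= not not (not (Z and not Y or Y and Z) and not not not ((X or not X) and Y))   (distribution)
= not not (not Z and not not not ((X or not X) and Y))   (distribution)
= not Z and not not not ((X or not X) and Y)   (double negation)
= not Z and not not not Y   (complement / identity)
= not Z and not Y   (double negation)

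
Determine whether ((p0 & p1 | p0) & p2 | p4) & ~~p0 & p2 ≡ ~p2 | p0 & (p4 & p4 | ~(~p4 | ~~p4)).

No

E1: ((p0 & p1 | p0) & p2 | p4) & ~~p0 & p2
    = (p0 & p2 | p4) & ~~p0 & p2   — absorption
    = (p0 & p2 | p4) & p0 & p2   — double negation
    = p0 & p2   — absorption
E2: ~p2 | p0 & (p4 & p4 | ~(~p4 | ~~p4))
    = ~p2 | p0 & (p4 & p4 | p4 & ~p4)   — De Morgan
    = ~p2 | p0 & p4   — distribution
These differ: at p0=0, p1=0, p2=0, p4=1, E1 = 0 but E2 = 1.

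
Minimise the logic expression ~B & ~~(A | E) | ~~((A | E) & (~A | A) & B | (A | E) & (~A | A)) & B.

~B & ~~(A | E) | ~~((A | E) & (~A | A) & B | (A | E) & (~A | A)) & B
= ~B & ~~(A | E) | ~~((A | E) & (~A | A)) & B
= ~B & ~~(A | E) | ~~(A | E) & B
= ~~(A | E)
= A | E

A | E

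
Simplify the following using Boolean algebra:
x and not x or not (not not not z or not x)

x and not x or not (not not not z or not x)
= x and not x or not not z and x   [De Morgan]
= x and not x or z and x   [double negation]
= z and x   [complement / identity]

z and x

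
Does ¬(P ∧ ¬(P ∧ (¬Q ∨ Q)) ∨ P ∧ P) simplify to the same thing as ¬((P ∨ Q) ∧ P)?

Yes

E1: ¬(P ∧ ¬(P ∧ (¬Q ∨ Q)) ∨ P ∧ P)
    = ¬(P ∧ ¬P ∨ P ∧ P)   (complement / identity)
    = ¬P   (distribution)
E2: ¬((P ∨ Q) ∧ P)
    = ¬P   (absorption)
Both reduce to ¬P, so they are equivalent.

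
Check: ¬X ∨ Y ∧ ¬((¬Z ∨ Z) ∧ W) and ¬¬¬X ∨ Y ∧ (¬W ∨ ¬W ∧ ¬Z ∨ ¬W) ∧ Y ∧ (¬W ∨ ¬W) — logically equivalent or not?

E1: ¬X ∨ Y ∧ ¬((¬Z ∨ Z) ∧ W)
    = ¬X ∨ Y ∧ ¬W   [complement / identity]
E2: ¬¬¬X ∨ Y ∧ (¬W ∨ ¬W ∧ ¬Z ∨ ¬W) ∧ Y ∧ (¬W ∨ ¬W)
    = ¬¬¬X ∨ Y ∧ (¬W ∨ ¬W) ∧ Y ∧ (¬W ∨ ¬W)   [absorption]
    = ¬¬¬X ∨ Y ∧ (¬W ∨ ¬W)   [idempotence]
    = ¬X ∨ Y ∧ (¬W ∨ ¬W)   [double negation]
    = ¬X ∨ Y ∧ ¬W   [idempotence]
Both reduce to ¬X ∨ Y ∧ ¬W, so they are equivalent.

Yes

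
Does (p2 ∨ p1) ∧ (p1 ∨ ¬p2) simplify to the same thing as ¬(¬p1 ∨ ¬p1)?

Yes

E1: (p2 ∨ p1) ∧ (p1 ∨ ¬p2)
    = p2 ∧ ¬p2 ∨ p1   — distribution
    = p1   — complement / identity
E2: ¬(¬p1 ∨ ¬p1)
    = p1 ∧ p1   — De Morgan
    = p1   — idempotence
Both reduce to p1, so they are equivalent.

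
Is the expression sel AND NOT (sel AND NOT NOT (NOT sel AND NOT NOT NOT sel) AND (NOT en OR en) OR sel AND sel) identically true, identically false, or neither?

identically false

sel AND NOT (sel AND NOT NOT (NOT sel AND NOT NOT NOT sel) AND (NOT en OR en) OR sel AND sel)
= sel AND NOT (sel AND NOT NOT (NOT sel AND NOT sel) AND (NOT en OR en) OR sel AND sel)   [double negation]
= sel AND NOT (sel AND NOT NOT NOT sel AND (NOT en OR en) OR sel AND sel)   [idempotence]
= sel AND NOT (sel AND NOT sel AND (NOT en OR en) OR sel AND sel)   [double negation]
= sel AND NOT (sel AND NOT sel OR sel AND sel)   [complement / identity]
= sel AND NOT sel   [distribution]
= FALSE   [complement]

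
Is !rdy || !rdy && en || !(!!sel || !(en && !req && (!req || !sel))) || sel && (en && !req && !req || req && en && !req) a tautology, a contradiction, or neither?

neither

!rdy || !rdy && en || !(!!sel || !(en && !req && (!req || !sel))) || sel && (en && !req && !req || req && en && !req)
= !rdy || !rdy && en || !(!!sel || !(en && !req && (!req || !sel))) || sel && en && !req
= !rdy || !(!!sel || !(en && !req && (!req || !sel))) || sel && en && !req
= !rdy || !sel && en && !req && (!req || !sel) || sel && en && !req
= !rdy || !sel && en && !req || sel && en && !req
= !rdy || en && !req
This depends on en, rdy, req, so it is not a constant.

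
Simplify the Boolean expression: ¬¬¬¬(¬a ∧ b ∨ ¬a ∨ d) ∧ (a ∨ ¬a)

¬¬¬¬(¬a ∧ b ∨ ¬a ∨ d) ∧ (a ∨ ¬a)
= ¬¬(¬a ∧ b ∨ ¬a ∨ d) ∧ (a ∨ ¬a)
= ¬¬(¬a ∨ d) ∧ (a ∨ ¬a)
= ¬¬(¬a ∨ d)
= ¬a ∨ d

¬a ∨ d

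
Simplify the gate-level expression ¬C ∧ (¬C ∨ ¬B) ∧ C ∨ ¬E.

¬C ∧ (¬C ∨ ¬B) ∧ C ∨ ¬E
= ¬C ∧ C ∨ ¬E   [absorption]
= ¬E   [complement / identity]

¬E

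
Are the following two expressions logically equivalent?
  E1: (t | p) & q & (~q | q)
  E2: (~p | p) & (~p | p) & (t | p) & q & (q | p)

Yes

E1: (t | p) & q & (~q | q)
    = (t | p) & q   [complement / identity]
E2: (~p | p) & (~p | p) & (t | p) & q & (q | p)
    = (~p | p) & (t | p) & q & (q | p)   [idempotence]
    = (t | p) & q & (q | p)   [complement / identity]
    = (t | p) & q   [absorption]
Both reduce to (t | p) & q, so they are equivalent.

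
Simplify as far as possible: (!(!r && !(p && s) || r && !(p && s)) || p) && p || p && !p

(!(!r && !(p && s) || r && !(p && s)) || p) && p || p && !p
= (!!(p && s) || p) && p || p && !p
= (p && s || p) && p || p && !p
= p && p || p && !p
= p

p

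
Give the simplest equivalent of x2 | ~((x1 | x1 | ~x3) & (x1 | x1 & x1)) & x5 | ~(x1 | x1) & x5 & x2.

x2 | ~x1 & x5

x2 | ~((x1 | x1 | ~x3) & (x1 | x1 & x1)) & x5 | ~(x1 | x1) & x5 & x2
= x2 | ~((x1 | x1 | ~x3) & (x1 | x1)) & x5 | ~(x1 | x1) & x5 & x2   (idempotence)
= x2 | ~(x1 | x1) & x5 | ~(x1 | x1) & x5 & x2   (absorption)
= x2 | ~(x1 | x1) & x5   (absorption)
= x2 | ~x1 & x5   (idempotence)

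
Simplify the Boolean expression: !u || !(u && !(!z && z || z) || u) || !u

!u || !(u && !(!z && z || z) || u) || !u
= !u || !(u && !z || u) || !u   [complement / identity]
= !u || !u || !u   [absorption]
= !u || !u   [idempotence]
= !u   [idempotence]

!u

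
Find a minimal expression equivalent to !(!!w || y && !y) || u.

!(!!w || y && !y) || u
= !!!w || u   (complement / identity)
= !w || u   (double negation)

!w || u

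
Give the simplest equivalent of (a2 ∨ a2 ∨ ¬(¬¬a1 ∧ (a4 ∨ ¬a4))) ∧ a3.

(a2 ∨ ¬a1) ∧ a3

(a2 ∨ a2 ∨ ¬(¬¬a1 ∧ (a4 ∨ ¬a4))) ∧ a3
= (a2 ∨ ¬(¬¬a1 ∧ (a4 ∨ ¬a4))) ∧ a3   [idempotence]
= (a2 ∨ ¬¬¬a1) ∧ a3   [complement / identity]
= (a2 ∨ ¬a1) ∧ a3   [double negation]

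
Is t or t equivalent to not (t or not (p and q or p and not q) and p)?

No

E1: t or t
    = t   [idempotence]
E2: not (t or not (p and q or p and not q) and p)
    = not (t or not p and p)   [distribution]
    = not t   [complement / identity]
These differ: at p=0, q=0, t=1, E1 = 1 but E2 = 0.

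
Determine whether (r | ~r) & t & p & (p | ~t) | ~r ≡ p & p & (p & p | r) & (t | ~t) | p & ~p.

No

E1: (r | ~r) & t & p & (p | ~t) | ~r
    = t & p & (p | ~t) | ~r   [complement / identity]
    = t & p | ~r   [absorption]
E2: p & p & (p & p | r) & (t | ~t) | p & ~p
    = p & p & (p & p | r) | p & ~p   [complement / identity]
    = p & p | p & ~p   [absorption]
    = p   [distribution]
These differ: at p=0, r=0, t=0, E1 = 1 but E2 = 0.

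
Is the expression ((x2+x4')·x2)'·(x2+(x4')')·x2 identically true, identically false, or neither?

identically false

((x2+x4')·x2)'·(x2+(x4')')·x2
= x2'·(x2+(x4')')·x2   — absorption
= x2'·(x2+x4)·x2   — double negation
= x2'·x2   — absorption
= 0   — complement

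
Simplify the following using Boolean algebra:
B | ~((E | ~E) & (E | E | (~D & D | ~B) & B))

B | ~E

B | ~((E | ~E) & (E | E | (~D & D | ~B) & B))
= B | ~(E | E | (~D & D | ~B) & B)   [complement / identity]
= B | ~(E | (~D & D | ~B) & B)   [idempotence]
= B | ~(E | ~B & B)   [complement / identity]
= B | ~E   [complement / identity]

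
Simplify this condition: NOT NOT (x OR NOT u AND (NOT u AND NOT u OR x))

x OR NOT u

NOT NOT (x OR NOT u AND (NOT u AND NOT u OR x))
= NOT NOT (x OR NOT u AND (NOT u OR x))   (idempotence)
= NOT NOT (x OR NOT u)   (absorption)
= x OR NOT u   (double negation)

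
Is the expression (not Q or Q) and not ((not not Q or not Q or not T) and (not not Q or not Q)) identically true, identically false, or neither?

(not Q or Q) and not ((not not Q or not Q or not T) and (not not Q or not Q))
= (not Q or Q) and not (not not Q or not Q)
= not (not not Q or not Q)
= not Q and Q
= False

identically false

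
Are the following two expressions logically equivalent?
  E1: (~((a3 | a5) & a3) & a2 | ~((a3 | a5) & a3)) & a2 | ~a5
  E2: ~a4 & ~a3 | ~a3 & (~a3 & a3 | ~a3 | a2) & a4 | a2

No

E1: (~((a3 | a5) & a3) & a2 | ~((a3 | a5) & a3)) & a2 | ~a5
    = ~((a3 | a5) & a3) & a2 | ~a5   [absorption]
    = ~a3 & a2 | ~a5   [absorption]
E2: ~a4 & ~a3 | ~a3 & (~a3 & a3 | ~a3 | a2) & a4 | a2
    = ~a4 & ~a3 | ~a3 & (~a3 | a2) & a4 | a2   [complement / identity]
    = ~a4 & ~a3 | ~a3 & a4 | a2   [absorption]
    = ~a3 | a2   [distribution]
These differ: at a2=0, a3=1, a4=0, a5=0, E1 = 1 but E2 = 0.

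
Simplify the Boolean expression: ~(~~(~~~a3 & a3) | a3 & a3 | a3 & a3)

~(~~(~~~a3 & a3) | a3 & a3 | a3 & a3)
= ~(~~(~a3 & a3) | a3 & a3 | a3 & a3)   — double negation
= ~(~~(~a3 & a3) | a3 & a3)   — idempotence
= ~(~a3 & a3 | a3 & a3)   — double negation
= ~a3   — distribution

~a3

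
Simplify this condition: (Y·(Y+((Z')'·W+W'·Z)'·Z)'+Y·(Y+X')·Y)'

Y'

(Y·(Y+((Z')'·W+W'·Z)'·Z)'+Y·(Y+X')·Y)'
= (Y·(Y+(Z·W+W'·Z)'·Z)'+Y·(Y+X')·Y)'   (double negation)
= (Y·(Y+Z'·Z)'+Y·(Y+X')·Y)'   (distribution)
= (Y·(Y+Z'·Z)'+Y·Y)'   (absorption)
= (Y·Y'+Y·Y)'   (complement / identity)
= Y'   (distribution)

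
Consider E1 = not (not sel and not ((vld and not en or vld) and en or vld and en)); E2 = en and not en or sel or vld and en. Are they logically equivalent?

E1: not (not sel and not ((vld and not en or vld) and en or vld and en))
    = sel or (vld and not en or vld) and en or vld and en
    = sel or vld and en or vld and en
    = sel or vld and en
E2: en and not en or sel or vld and en
    = sel or vld and en
Both reduce to sel or vld and en, so they are equivalent.

Yes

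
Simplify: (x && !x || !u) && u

false

(x && !x || !u) && u
= !u && u
= false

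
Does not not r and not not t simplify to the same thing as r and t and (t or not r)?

E1: not not r and not not t
    = r and not not t   — double negation
    = r and t   — double negation
E2: r and t and (t or not r)
    = r and t   — absorption
Both reduce to r and t, so they are equivalent.

Yes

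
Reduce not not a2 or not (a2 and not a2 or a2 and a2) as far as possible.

not not a2 or not (a2 and not a2 or a2 and a2)
= not not a2 or not a2   [distribution]
= a2 or not a2   [double negation]
= True   [complement]

True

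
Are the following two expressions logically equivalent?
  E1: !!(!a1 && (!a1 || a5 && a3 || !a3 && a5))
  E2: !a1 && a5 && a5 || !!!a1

Yes

E1: !!(!a1 && (!a1 || a5 && a3 || !a3 && a5))
    = !!(!a1 && (!a1 || a5))   (distribution)
    = !!!a1   (absorption)
    = !a1   (double negation)
E2: !a1 && a5 && a5 || !!!a1
    = !a1 && a5 && a5 || !a1   (double negation)
    = !a1 && a5 || !a1   (idempotence)
    = !a1   (absorption)
Both reduce to !a1, so they are equivalent.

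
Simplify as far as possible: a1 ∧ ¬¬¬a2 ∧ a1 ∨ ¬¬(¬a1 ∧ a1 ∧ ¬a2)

a1 ∧ ¬a2

a1 ∧ ¬¬¬a2 ∧ a1 ∨ ¬¬(¬a1 ∧ a1 ∧ ¬a2)
= a1 ∧ ¬¬¬a2 ∧ a1 ∨ ¬a1 ∧ a1 ∧ ¬a2   (double negation)
= a1 ∧ ¬a2 ∧ a1 ∨ ¬a1 ∧ a1 ∧ ¬a2   (double negation)
= a1 ∧ ¬a2   (distribution)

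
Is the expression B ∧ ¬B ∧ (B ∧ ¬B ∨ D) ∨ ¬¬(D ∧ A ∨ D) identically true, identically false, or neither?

neither

B ∧ ¬B ∧ (B ∧ ¬B ∨ D) ∨ ¬¬(D ∧ A ∨ D)
= B ∧ ¬B ∧ (B ∧ ¬B ∨ D) ∨ ¬¬D
= B ∧ ¬B ∨ ¬¬D
= B ∧ ¬B ∨ D
= D
This depends on D, so it is not a constant.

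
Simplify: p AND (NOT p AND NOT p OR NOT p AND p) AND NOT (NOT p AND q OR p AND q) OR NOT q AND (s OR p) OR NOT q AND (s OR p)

p AND (NOT p AND NOT p OR NOT p AND p) AND NOT (NOT p AND q OR p AND q) OR NOT q AND (s OR p) OR NOT q AND (s OR p)
= p AND (NOT p AND NOT p OR NOT p AND p) AND NOT (NOT p AND q OR p AND q) OR NOT q AND (s OR p)   — idempotence
= p AND (NOT p AND NOT p OR NOT p AND p) AND NOT q OR NOT q AND (s OR p)   — distribution
= p AND NOT p AND NOT q OR NOT q AND (s OR p)   — distribution
= (p AND NOT p OR s OR p) AND NOT q   — distribution
= (s OR p) AND NOT q   — complement / identity

(s OR p) AND NOT q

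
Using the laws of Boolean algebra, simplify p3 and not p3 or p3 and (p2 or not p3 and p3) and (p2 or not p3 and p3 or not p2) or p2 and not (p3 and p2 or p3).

p2

p3 and not p3 or p3 and (p2 or not p3 and p3) and (p2 or not p3 and p3 or not p2) or p2 and not (p3 and p2 or p3)
= p3 and (p2 or not p3 and p3) and (p2 or not p3 and p3 or not p2) or p2 and not (p3 and p2 or p3)
= p3 and (p2 or not p3 and p3) or p2 and not (p3 and p2 or p3)
= p3 and p2 or p2 and not (p3 and p2 or p3)
= p3 and p2 or p2 and not p3
= p2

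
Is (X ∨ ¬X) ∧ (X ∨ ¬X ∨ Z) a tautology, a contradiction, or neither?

(X ∨ ¬X) ∧ (X ∨ ¬X ∨ Z)
= X ∨ ¬X   [absorption]
= True   [complement]

tautology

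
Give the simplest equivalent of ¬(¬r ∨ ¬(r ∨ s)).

¬(¬r ∨ ¬(r ∨ s))
= r ∧ (r ∨ s)   — De Morgan
= r   — absorption

r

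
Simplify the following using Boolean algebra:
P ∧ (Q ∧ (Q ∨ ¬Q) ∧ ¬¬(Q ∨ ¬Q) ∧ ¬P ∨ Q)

P ∧ (Q ∧ (Q ∨ ¬Q) ∧ ¬¬(Q ∨ ¬Q) ∧ ¬P ∨ Q)
= P ∧ (Q ∧ ¬¬(Q ∨ ¬Q) ∧ ¬P ∨ Q)
= P ∧ (Q ∧ (Q ∨ ¬Q) ∧ ¬P ∨ Q)
= P ∧ (Q ∧ ¬P ∨ Q)
= P ∧ Q

P ∧ Q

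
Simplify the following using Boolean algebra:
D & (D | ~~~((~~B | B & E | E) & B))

D

D & (D | ~~~((~~B | B & E | E) & B))
= D & (D | ~~~((B | B & E | E) & B))
= D & (D | ~~~((B | E) & B))
= D & (D | ~~~B)
= D & (D | ~B)
= D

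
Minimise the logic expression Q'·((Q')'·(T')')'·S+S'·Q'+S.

Q'·((Q')'·(T')')'·S+S'·Q'+S
= Q'·(Q'+T')·S+S'·Q'+S   [De Morgan]
= Q'·S+S'·Q'+S   [absorption]
= Q'+S   [distribution]

Q'+S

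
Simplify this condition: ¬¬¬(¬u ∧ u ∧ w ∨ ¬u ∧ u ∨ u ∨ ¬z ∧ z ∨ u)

¬¬¬(¬u ∧ u ∧ w ∨ ¬u ∧ u ∨ u ∨ ¬z ∧ z ∨ u)
= ¬¬¬(¬u ∧ u ∨ u ∨ ¬z ∧ z ∨ u)   — absorption
= ¬(¬u ∧ u ∨ u ∨ ¬z ∧ z ∨ u)   — double negation
= ¬(u ∨ ¬z ∧ z ∨ u)   — complement / identity
= ¬(u ∨ u)   — complement / identity
= ¬u   — idempotence

¬u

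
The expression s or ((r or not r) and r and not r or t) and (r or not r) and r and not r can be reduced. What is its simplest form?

s

s or ((r or not r) and r and not r or t) and (r or not r) and r and not r
= s or (r or not r) and r and not r
= s or r and not r
= s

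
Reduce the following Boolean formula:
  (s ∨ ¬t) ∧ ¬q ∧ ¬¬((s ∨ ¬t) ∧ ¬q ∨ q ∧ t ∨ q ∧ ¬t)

(s ∨ ¬t) ∧ ¬q ∧ ¬¬((s ∨ ¬t) ∧ ¬q ∨ q ∧ t ∨ q ∧ ¬t)
= (s ∨ ¬t) ∧ ¬q ∧ ((s ∨ ¬t) ∧ ¬q ∨ q ∧ t ∨ q ∧ ¬t)   — double negation
= (s ∨ ¬t) ∧ ¬q ∧ ((s ∨ ¬t) ∧ ¬q ∨ q)   — distribution
= (s ∨ ¬t) ∧ ¬q   — absorption

(s ∨ ¬t) ∧ ¬q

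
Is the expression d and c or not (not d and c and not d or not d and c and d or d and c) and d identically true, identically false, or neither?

neither

d and c or not (not d and c and not d or not d and c and d or d and c) and d
= d and c or not (not d and c or d and c) and d
= d and c or not c and d
= d
This depends on d, so it is not a constant.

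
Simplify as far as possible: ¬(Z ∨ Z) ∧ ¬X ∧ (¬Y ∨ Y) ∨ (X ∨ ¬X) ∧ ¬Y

¬(Z ∨ Z) ∧ ¬X ∧ (¬Y ∨ Y) ∨ (X ∨ ¬X) ∧ ¬Y
= ¬(Z ∨ Z) ∧ ¬X ∨ (X ∨ ¬X) ∧ ¬Y   (complement / identity)
= ¬Z ∧ ¬X ∨ (X ∨ ¬X) ∧ ¬Y   (idempotence)
= ¬Z ∧ ¬X ∨ ¬Y   (complement / identity)

¬Z ∧ ¬X ∨ ¬Y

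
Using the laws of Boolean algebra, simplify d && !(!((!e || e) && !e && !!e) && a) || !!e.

d && !a || e

d && !(!((!e || e) && !e && !!e) && a) || !!e
= d && !(!((!e || e) && !e && !!e) && a) || e   (double negation)
= d && !(!(!e && !!e) && a) || e   (complement / identity)
= d && !((e || !e) && a) || e   (De Morgan)
= d && !a || e   (complement / identity)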